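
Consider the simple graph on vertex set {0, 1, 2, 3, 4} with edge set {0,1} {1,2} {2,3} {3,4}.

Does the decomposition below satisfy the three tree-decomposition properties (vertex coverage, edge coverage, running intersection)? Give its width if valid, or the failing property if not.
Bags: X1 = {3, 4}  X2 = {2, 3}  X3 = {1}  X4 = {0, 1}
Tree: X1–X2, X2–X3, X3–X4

A tree decomposition must satisfy three properties: every vertex lies in some bag; for every edge, both endpoints lie together in some bag; and for every vertex, the bags containing it form a connected subtree. Here edge (2,1) lies in no bag, so the decomposition is invalid.

No — edge (2,1) lies in no bag.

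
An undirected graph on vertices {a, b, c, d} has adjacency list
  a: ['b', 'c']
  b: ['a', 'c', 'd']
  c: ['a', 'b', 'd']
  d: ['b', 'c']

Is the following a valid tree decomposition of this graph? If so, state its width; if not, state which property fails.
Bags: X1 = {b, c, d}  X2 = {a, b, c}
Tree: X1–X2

Yes; width 2.

Checking the three conditions: (i) the bags cover all of {a, b, c, d}; (ii) for each edge, some bag contains both endpoints; (iii) the bags containing any fixed vertex form a subtree. All hold, so the decomposition is valid with width 3 − 1 = 2.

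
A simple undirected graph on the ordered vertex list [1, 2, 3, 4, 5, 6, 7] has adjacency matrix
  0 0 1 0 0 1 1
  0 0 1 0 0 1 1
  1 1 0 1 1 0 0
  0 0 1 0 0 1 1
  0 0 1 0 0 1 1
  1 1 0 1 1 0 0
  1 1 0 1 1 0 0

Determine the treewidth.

3

A width-3 tree decomposition is:
Bags: B1 = {3, 5, 6, 7}  B2 = {1, 3, 6, 7}  B3 = {3, 4, 6, 7}  B4 = {2, 3, 6, 7}
Tree: B1–B2, B2–B3, B3–B4
Each bag holds 4 vertices, so the decomposition has width 3, which upper-bounds the treewidth. For the lower bound: the 4 vertex sets {5,7}, {1,3}, {6}, {4} are disjoint, each induces a connected subgraph, and every pair is joined by at least one edge of G. Contracting each set to a single vertex therefore yields K_{4} as a minor, and since treewidth is minor-monotone, tw(G) ≥ tw(K_{4}) = 3. Therefore the treewidth is 3.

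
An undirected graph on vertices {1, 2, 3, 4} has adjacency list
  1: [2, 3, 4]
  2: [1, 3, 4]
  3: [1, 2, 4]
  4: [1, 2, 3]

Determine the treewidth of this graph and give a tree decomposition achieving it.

Treewidth 3.
Bags: B1 = {1, 2, 3, 4}
Tree: (single bag)

A single bag containing all 4 vertices is trivially a valid decomposition of width 3. Conversely, {1, 2, 3, 4} is a clique of size 4, and the vertices of any clique must share a bag in every tree decomposition; so some bag has ≥ 4 vertices and tw(G) ≥ 3. Therefore the treewidth is 3.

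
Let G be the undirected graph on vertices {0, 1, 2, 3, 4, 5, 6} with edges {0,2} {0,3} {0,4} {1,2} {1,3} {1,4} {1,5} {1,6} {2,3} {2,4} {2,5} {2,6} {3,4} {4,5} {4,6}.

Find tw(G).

A width-3 tree decomposition is:
Bags: B1 = {0, 2, 3, 4}  B2 = {1, 2, 3, 4}  B3 = {1, 2, 4, 6}  B4 = {1, 2, 4, 5}
Tree: B1–B2, B2–B3, B3–B4
Every bag has size at most 4, so the width is 4 − 1 = 3 and tw(G) ≤ 3. On the other hand G contains the 4-clique {0, 2, 3, 4}. A clique must lie in a single bag of any decomposition, so no decomposition can have width below 3. The upper and lower bounds meet at 3, so that is the treewidth.

3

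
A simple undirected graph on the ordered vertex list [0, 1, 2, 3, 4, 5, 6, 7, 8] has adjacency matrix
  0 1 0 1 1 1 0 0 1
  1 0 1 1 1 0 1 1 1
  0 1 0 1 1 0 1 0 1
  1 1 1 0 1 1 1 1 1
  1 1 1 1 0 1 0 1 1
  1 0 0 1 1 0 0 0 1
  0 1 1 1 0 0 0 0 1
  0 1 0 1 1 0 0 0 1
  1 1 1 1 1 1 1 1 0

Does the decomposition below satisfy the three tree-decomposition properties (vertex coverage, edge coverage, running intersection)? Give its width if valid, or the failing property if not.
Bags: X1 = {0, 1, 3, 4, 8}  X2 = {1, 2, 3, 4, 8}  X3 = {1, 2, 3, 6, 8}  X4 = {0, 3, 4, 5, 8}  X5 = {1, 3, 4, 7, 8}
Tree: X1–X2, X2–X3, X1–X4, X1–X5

Yes; width 4.

Every vertex of G appears in some bag (union = {0, 1, 2, 3, 4, 5, 6, 7, 8}); every edge is covered by a bag; and for each vertex v the set of bags containing v is connected in the bag tree. The decomposition is therefore valid. The largest bag has 5 vertices, so the width is 4.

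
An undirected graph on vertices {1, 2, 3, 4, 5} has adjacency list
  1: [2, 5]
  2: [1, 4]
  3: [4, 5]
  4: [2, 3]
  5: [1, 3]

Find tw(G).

2

A width-2 tree decomposition is:
Bags: B1 = {1, 3, 5}  B2 = {1, 2, 3}  B3 = {2, 3, 4}
Tree: B1–B2, B2–B3
Each bag holds 3 vertices, so the decomposition has width 2, which upper-bounds the treewidth. Since 3–5–1–2–4–3 is a cycle in G, G is not acyclic. Forests are exactly the graphs of treewidth ≤ 1, so tw(G) ≥ 2. Therefore the treewidth is 2.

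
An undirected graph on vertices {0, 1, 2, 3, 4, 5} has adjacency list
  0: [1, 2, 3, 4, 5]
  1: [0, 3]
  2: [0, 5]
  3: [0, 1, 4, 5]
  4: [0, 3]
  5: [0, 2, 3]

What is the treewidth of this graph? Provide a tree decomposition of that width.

Every bag has size at most 3, so the width is 3 − 1 = 2 and tw(G) ≤ 2. Conversely, {0, 2, 5} is a clique of size 3, and the vertices of any clique must share a bag in every tree decomposition; so some bag has ≥ 3 vertices and tw(G) ≥ 2. The upper and lower bounds meet at 2, so that is the treewidth.

Treewidth 2.
One optimal decomposition is:
Bags: B1 = {0, 1, 3}  B2 = {0, 3, 5}  B3 = {0, 2, 5}  B4 = {0, 3, 4}
Tree: B1–B2, B2–B3, B1–B4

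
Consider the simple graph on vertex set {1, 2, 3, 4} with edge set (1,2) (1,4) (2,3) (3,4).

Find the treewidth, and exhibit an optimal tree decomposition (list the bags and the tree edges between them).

The largest bag has 3 vertices, giving width 2; this decomposition certifies tw(G) ≤ 2. Since 1–4–3–2–1 is a cycle in G, G is not acyclic. Forests are exactly the graphs of treewidth ≤ 1, so tw(G) ≥ 2. Combining the bounds, tw(G) = 2.

Treewidth 2.
One such decomposition:
Bags: B1 = {1, 3, 4}  B2 = {1, 2, 3}
Tree: B1–B2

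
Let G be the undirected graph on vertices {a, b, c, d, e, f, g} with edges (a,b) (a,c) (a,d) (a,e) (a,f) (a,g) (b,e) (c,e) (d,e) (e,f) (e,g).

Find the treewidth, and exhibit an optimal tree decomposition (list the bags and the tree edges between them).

Treewidth 2.
One such decomposition:
Bags: B1 = {a, e, g}  B2 = {a, e, f}  B3 = {a, c, e}  B4 = {a, b, e}  B5 = {a, d, e}
Tree: B1–B2, B1–B3, B1–B4, B4–B5

Every bag has size at most 3, so the width is 3 − 1 = 2 and tw(G) ≤ 2. For the lower bound, the 3 vertices {a, d, e} are pairwise adjacent, and any tree decomposition puts a clique entirely inside one bag — forcing width ≥ 2. Therefore the treewidth is 2.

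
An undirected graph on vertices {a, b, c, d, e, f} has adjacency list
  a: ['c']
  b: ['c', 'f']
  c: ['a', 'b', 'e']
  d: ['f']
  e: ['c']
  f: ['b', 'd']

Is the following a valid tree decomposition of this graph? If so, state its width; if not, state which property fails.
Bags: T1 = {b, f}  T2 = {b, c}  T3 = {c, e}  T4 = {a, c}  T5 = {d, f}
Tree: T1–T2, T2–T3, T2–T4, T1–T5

Every vertex of G appears in some bag (union = {a, b, c, d, e, f}); every edge is covered by a bag; and for each vertex v the set of bags containing v is connected in the bag tree. The decomposition is therefore valid. The largest bag has 2 vertices, so the width is 1.

Yes; width 1.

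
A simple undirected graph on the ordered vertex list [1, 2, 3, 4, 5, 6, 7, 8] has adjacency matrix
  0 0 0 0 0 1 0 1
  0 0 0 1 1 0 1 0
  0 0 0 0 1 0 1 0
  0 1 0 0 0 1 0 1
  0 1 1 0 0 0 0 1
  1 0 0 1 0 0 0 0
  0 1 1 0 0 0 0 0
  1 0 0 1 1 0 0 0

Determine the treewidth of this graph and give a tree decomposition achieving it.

Every bag has size at most 3, so the width is 3 − 1 = 2 and tw(G) ≤ 2. For the lower bound, G contains the cycle 3–7–2–5–3, so G is not a forest; only forests have treewidth ≤ 1, hence tw(G) ≥ 2. The upper and lower bounds meet at 2, so that is the treewidth.

Treewidth 2.
One such decomposition:
Bags: B1 = {3, 5, 7}  B2 = {2, 5, 7}  B3 = {2, 5, 8}  B4 = {2, 4, 8}  B5 = {1, 4, 8}  B6 = {1, 4, 6}
Tree: B1–B2, B2–B3, B3–B4, B4–B5, B5–B6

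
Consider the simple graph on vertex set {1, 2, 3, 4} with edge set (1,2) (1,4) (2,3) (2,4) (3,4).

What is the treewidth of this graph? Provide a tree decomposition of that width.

Treewidth 2.
Bags: B1 = {2, 3, 4}  B2 = {1, 2, 4}
Tree: B1–B2

Each bag holds 3 vertices, so the decomposition has width 2, which upper-bounds the treewidth. For the lower bound, the 3 vertices {1, 2, 4} are pairwise adjacent, and any tree decomposition puts a clique entirely inside one bag — forcing width ≥ 2. Combining the bounds, tw(G) = 2.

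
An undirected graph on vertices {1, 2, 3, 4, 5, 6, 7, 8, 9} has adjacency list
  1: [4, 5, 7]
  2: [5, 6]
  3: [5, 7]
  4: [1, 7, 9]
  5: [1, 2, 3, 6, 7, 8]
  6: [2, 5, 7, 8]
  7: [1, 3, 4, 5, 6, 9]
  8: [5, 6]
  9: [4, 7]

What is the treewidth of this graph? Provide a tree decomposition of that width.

Every bag has size at most 3, so the width is 3 − 1 = 2 and tw(G) ≤ 2. Conversely, {4, 7, 9} is a clique of size 3, and the vertices of any clique must share a bag in every tree decomposition; so some bag has ≥ 3 vertices and tw(G) ≥ 2. Therefore the treewidth is 2.

Treewidth 2.
Bags: B1 = {5, 6, 7}  B2 = {1, 5, 7}  B3 = {5, 6, 8}  B4 = {2, 5, 6}  B5 = {3, 5, 7}  B6 = {1, 4, 7}  B7 = {4, 7, 9}
Tree: B1–B2, B1–B3, B3–B4, B2–B5, B2–B6, B6–B7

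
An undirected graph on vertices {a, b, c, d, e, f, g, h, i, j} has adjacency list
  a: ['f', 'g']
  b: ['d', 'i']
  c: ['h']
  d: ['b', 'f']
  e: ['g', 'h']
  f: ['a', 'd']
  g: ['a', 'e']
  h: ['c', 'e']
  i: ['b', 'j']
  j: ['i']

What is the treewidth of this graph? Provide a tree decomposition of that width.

Every bag has size at most 2, so the width is 2 − 1 = 1 and tw(G) ≤ 1. Any graph with an edge has treewidth ≥ 1, and G has the edge j–i. Therefore the treewidth is 1.

Treewidth 1.
Bags: B1 = {i, j}  B2 = {b, i}  B3 = {b, d}  B4 = {d, f}  B5 = {a, f}  B6 = {a, g}  B7 = {e, g}  B8 = {e, h}  B9 = {c, h}
Tree: B1–B2, B2–B3, B3–B4, B4–B5, B5–B6, B6–B7, B7–B8, B8–B9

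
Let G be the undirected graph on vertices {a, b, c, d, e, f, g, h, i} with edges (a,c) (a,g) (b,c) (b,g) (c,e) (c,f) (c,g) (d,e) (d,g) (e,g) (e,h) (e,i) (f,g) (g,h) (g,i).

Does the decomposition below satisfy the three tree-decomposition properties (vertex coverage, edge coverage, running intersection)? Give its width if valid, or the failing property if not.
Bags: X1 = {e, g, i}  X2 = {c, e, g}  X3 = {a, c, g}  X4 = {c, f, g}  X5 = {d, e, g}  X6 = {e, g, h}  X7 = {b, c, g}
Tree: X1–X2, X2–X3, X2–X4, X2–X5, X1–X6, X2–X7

Yes; width 2.

Every vertex of G appears in some bag (union = {a, b, c, d, e, f, g, h, i}); every edge is covered by a bag; and for each vertex v the set of bags containing v is connected in the bag tree. The decomposition is therefore valid. The largest bag has 3 vertices, so the width is 2.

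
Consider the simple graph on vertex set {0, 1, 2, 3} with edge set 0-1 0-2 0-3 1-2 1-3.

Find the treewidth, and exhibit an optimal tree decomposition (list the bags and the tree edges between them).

Each bag holds 3 vertices, so the decomposition has width 2, which upper-bounds the treewidth. For the lower bound, the 3 vertices {0, 1, 2} are pairwise adjacent, and any tree decomposition puts a clique entirely inside one bag — forcing width ≥ 2. Hence tw(G) = 2 exactly.

Treewidth 2.
One such decomposition:
Bags: B1 = {0, 1, 2}  B2 = {0, 1, 3}
Tree: B1–B2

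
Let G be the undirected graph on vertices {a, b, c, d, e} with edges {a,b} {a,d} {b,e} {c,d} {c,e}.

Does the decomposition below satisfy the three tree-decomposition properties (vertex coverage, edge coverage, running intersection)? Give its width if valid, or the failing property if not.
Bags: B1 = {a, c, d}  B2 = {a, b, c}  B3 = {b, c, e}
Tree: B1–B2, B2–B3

Checking the three conditions: (i) the bags cover all of {a, b, c, d, e}; (ii) for each edge, some bag contains both endpoints; (iii) the bags containing any fixed vertex form a subtree. All hold, so the decomposition is valid with width 3 − 1 = 2.

Yes; width 2.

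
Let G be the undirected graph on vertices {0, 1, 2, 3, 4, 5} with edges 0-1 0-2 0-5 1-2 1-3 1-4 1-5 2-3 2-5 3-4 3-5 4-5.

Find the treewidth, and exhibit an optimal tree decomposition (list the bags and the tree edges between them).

Treewidth 3.
One optimal decomposition is:
Bags: B1 = {0, 1, 2, 5}  B2 = {1, 2, 3, 5}  B3 = {1, 3, 4, 5}
Tree: B1–B2, B2–B3

Each bag holds 4 vertices, so the decomposition has width 3, which upper-bounds the treewidth. Conversely, {0, 1, 2, 5} is a clique of size 4, and the vertices of any clique must share a bag in every tree decomposition; so some bag has ≥ 4 vertices and tw(G) ≥ 3. Therefore the treewidth is 3.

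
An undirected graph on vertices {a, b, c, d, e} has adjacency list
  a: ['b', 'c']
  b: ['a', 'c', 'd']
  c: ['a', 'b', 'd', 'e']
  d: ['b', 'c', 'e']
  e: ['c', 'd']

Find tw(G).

A width-2 tree decomposition is:
Bags: B1 = {c, d, e}  B2 = {b, c, d}  B3 = {a, b, c}
Tree: B1–B2, B2–B3
Each bag holds 3 vertices, so the decomposition has width 2, which upper-bounds the treewidth. On the other hand G contains the 3-clique {c, d, e}. A clique must lie in a single bag of any decomposition, so no decomposition can have width below 2. Therefore the treewidth is 2.

2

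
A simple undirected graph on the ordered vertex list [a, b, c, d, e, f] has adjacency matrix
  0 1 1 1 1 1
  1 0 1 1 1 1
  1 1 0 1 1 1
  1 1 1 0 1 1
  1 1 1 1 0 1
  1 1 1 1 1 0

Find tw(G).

5

A width-5 tree decomposition is:
Bags: B1 = {a, b, c, d, e, f}
Tree: (single bag)
A single bag containing all 6 vertices is trivially a valid decomposition of width 5. Conversely, {a, b, c, d, e, f} is a clique of size 6, and the vertices of any clique must share a bag in every tree decomposition; so some bag has ≥ 6 vertices and tw(G) ≥ 5. Hence tw(G) = 5 exactly.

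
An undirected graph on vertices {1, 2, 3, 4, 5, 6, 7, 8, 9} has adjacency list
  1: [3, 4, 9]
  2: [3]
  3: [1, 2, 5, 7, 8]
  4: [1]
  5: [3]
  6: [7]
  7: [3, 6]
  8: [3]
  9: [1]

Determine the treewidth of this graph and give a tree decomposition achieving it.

Treewidth 1.
One such decomposition:
Bags: B1 = {1, 3}  B2 = {3, 8}  B3 = {2, 3}  B4 = {1, 9}  B5 = {1, 4}  B6 = {3, 5}  B7 = {3, 7}  B8 = {6, 7}
Tree: B1–B2, B2–B3, B1–B4, B4–B5, B3–B6, B1–B7, B7–B8

Each bag holds 2 vertices, so the decomposition has width 1, which upper-bounds the treewidth. Any graph with an edge has treewidth ≥ 1, and G has the edge 3–1. Hence tw(G) = 1 exactly.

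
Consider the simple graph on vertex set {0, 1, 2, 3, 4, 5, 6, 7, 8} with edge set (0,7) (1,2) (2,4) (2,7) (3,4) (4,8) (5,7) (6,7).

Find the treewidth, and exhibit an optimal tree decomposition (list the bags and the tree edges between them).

Treewidth 1.
One such decomposition:
Bags: B1 = {2, 7}  B2 = {5, 7}  B3 = {6, 7}  B4 = {2, 4}  B5 = {3, 4}  B6 = {4, 8}  B7 = {0, 7}  B8 = {1, 2}
Tree: B1–B2, B2–B3, B1–B4, B4–B5, B4–B6, B2–B7, B4–B8

Every bag has size at most 2, so the width is 2 − 1 = 1 and tw(G) ≤ 1. G has an edge, so its treewidth is at least 1. Therefore the treewidth is 1.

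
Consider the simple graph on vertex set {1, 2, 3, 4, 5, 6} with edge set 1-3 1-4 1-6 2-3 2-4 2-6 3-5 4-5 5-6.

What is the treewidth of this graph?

3

A width-3 tree decomposition is:
Bags: B1 = {1, 3, 4, 6}  B2 = {3, 4, 5, 6}  B3 = {2, 3, 4, 6}
Tree: B1–B2, B2–B3
Each bag holds 4 vertices, so the decomposition has width 3, which upper-bounds the treewidth. For the lower bound: the 4 vertex sets {1,6}, {4,5}, {3}, {2} are disjoint, each induces a connected subgraph, and every pair is joined by at least one edge of G. Contracting each set to a single vertex therefore yields K_{4} as a minor, and since treewidth is minor-monotone, tw(G) ≥ tw(K_{4}) = 3. Therefore the treewidth is 3.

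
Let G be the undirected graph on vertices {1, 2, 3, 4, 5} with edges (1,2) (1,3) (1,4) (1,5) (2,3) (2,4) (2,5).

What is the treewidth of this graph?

A width-2 tree decomposition is:
Bags: B1 = {1, 2, 4}  B2 = {1, 2, 3}  B3 = {1, 2, 5}
Tree: B1–B2, B1–B3
Each bag holds 3 vertices, so the decomposition has width 2, which upper-bounds the treewidth. On the other hand G contains the 3-clique {1, 2, 3}. A clique must lie in a single bag of any decomposition, so no decomposition can have width below 2. Hence tw(G) = 2 exactly.

2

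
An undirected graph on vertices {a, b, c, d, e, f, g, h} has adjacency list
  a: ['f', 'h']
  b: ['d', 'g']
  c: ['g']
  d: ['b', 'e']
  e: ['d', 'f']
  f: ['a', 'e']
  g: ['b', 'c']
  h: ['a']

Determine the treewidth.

A width-1 tree decomposition is:
Bags: B1 = {c, g}  B2 = {b, g}  B3 = {b, d}  B4 = {d, e}  B5 = {e, f}  B6 = {a, f}  B7 = {a, h}
Tree: B1–B2, B2–B3, B3–B4, B4–B5, B5–B6, B6–B7
Each bag holds 2 vertices, so the decomposition has width 1, which upper-bounds the treewidth. Since G has at least one edge (e.g. c–g), it is not an edgeless graph, so tw(G) ≥ 1. Combining the bounds, tw(G) = 1.

1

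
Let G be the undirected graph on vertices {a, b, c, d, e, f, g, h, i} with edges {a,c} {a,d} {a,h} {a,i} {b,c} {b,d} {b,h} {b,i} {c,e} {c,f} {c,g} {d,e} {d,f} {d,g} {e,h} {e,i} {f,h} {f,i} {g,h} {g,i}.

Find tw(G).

A width-4 tree decomposition is:
Bags: B1 = {c, d, e, h, i}  B2 = {c, d, g, h, i}  B3 = {c, d, f, h, i}  B4 = {b, c, d, h, i}  B5 = {a, c, d, h, i}
Tree: B1–B2, B2–B3, B3–B4, B4–B5
The largest bag has 5 vertices, giving width 4; this decomposition certifies tw(G) ≤ 4. For the lower bound: the 5 vertex sets {c,e}, {g,i}, {f,h}, {d}, {b} are disjoint, each induces a connected subgraph, and every pair is joined by at least one edge of G. Contracting each set to a single vertex therefore yields K_{5} as a minor, and since treewidth is minor-monotone, tw(G) ≥ tw(K_{5}) = 4. Combining the bounds, tw(G) = 4.

4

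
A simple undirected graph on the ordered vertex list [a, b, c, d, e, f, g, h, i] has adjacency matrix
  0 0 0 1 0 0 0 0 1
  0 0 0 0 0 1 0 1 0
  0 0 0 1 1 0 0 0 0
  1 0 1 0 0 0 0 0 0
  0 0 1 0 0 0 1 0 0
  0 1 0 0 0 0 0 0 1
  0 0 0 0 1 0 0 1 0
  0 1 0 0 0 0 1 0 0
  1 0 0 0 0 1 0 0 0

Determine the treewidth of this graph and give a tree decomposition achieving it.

Each bag holds 3 vertices, so the decomposition has width 2, which upper-bounds the treewidth. For the lower bound, G contains the cycle c–d–a–i–f–b–h–g–e–c, so G is not a forest; only forests have treewidth ≤ 1, hence tw(G) ≥ 2. Hence tw(G) = 2 exactly.

Treewidth 2.
Bags: B1 = {a, c, d}  B2 = {a, c, i}  B3 = {c, f, i}  B4 = {b, c, f}  B5 = {b, c, h}  B6 = {c, g, h}  B7 = {c, e, g}
Tree: B1–B2, B2–B3, B3–B4, B4–B5, B5–B6, B6–B7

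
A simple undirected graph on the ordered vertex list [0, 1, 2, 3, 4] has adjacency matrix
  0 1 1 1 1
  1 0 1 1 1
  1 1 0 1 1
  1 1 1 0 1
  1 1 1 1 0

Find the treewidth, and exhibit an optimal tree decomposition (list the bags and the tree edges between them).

A single bag containing all 5 vertices is trivially a valid decomposition of width 4. For the lower bound, the 5 vertices {0, 1, 2, 3, 4} are pairwise adjacent, and any tree decomposition puts a clique entirely inside one bag — forcing width ≥ 4. The upper and lower bounds meet at 4, so that is the treewidth.

Treewidth 4.
One such decomposition:
Bags: B1 = {0, 1, 2, 3, 4}
Tree: (single bag)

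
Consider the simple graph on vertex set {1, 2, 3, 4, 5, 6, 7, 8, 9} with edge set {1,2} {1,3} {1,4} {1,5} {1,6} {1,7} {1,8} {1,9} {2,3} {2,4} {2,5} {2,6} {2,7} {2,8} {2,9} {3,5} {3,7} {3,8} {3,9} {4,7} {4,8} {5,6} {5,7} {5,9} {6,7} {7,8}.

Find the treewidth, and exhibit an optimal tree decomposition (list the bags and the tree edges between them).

Treewidth 4.
Bags: B1 = {1, 2, 3, 5, 7}  B2 = {1, 2, 3, 7, 8}  B3 = {1, 2, 4, 7, 8}  B4 = {1, 2, 3, 5, 9}  B5 = {1, 2, 5, 6, 7}
Tree: B1–B2, B2–B3, B1–B4, B1–B5

Every bag has size at most 5, so the width is 5 − 1 = 4 and tw(G) ≤ 4. Conversely, {1, 2, 3, 5, 9} is a clique of size 5, and the vertices of any clique must share a bag in every tree decomposition; so some bag has ≥ 5 vertices and tw(G) ≥ 4. Therefore the treewidth is 4.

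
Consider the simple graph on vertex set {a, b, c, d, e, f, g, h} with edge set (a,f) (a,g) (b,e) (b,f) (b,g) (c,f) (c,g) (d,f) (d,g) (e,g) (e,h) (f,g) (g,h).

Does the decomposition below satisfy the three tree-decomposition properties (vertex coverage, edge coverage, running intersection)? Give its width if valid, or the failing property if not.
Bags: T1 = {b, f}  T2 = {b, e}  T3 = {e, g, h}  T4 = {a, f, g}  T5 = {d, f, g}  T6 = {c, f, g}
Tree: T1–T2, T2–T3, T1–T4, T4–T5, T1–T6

No — edge (g,b) lies in no bag.

A tree decomposition must satisfy three properties: every vertex lies in some bag; for every edge, both endpoints lie together in some bag; and for every vertex, the bags containing it form a connected subtree. Here edge (g,b) lies in no bag, so the decomposition is invalid.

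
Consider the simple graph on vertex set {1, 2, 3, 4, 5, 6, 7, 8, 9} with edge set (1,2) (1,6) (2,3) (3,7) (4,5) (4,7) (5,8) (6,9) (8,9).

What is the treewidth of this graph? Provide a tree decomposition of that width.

Treewidth 2.
Bags: B1 = {1, 2, 3}  B2 = {1, 3, 7}  B3 = {1, 4, 7}  B4 = {1, 4, 5}  B5 = {1, 5, 8}  B6 = {1, 8, 9}  B7 = {1, 6, 9}
Tree: B1–B2, B2–B3, B3–B4, B4–B5, B5–B6, B6–B7

The largest bag has 3 vertices, giving width 2; this decomposition certifies tw(G) ≤ 2. The edges 1–2–3–7–4–5–8–9–6–1 form a cycle, so G is not a tree and its treewidth is at least 2. Combining the bounds, tw(G) = 2.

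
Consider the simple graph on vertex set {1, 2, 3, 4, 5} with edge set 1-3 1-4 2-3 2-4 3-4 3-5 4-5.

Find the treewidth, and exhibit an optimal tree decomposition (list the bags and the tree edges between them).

Treewidth 2.
Bags: B1 = {1, 3, 4}  B2 = {2, 3, 4}  B3 = {3, 4, 5}
Tree: B1–B2, B2–B3

Each bag holds 3 vertices, so the decomposition has width 2, which upper-bounds the treewidth. Conversely, {1, 3, 4} is a clique of size 3, and the vertices of any clique must share a bag in every tree decomposition; so some bag has ≥ 3 vertices and tw(G) ≥ 2. Combining the bounds, tw(G) = 2.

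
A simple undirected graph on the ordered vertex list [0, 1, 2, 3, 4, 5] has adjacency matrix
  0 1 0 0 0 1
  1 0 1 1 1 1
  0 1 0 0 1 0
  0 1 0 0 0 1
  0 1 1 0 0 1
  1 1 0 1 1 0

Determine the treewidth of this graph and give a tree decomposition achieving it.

Every bag has size at most 3, so the width is 3 − 1 = 2 and tw(G) ≤ 2. Conversely, {1, 2, 4} is a clique of size 3, and the vertices of any clique must share a bag in every tree decomposition; so some bag has ≥ 3 vertices and tw(G) ≥ 2. Hence tw(G) = 2 exactly.

Treewidth 2.
One such decomposition:
Bags: B1 = {1, 2, 4}  B2 = {1, 4, 5}  B3 = {0, 1, 5}  B4 = {1, 3, 5}
Tree: B1–B2, B2–B3, B2–B4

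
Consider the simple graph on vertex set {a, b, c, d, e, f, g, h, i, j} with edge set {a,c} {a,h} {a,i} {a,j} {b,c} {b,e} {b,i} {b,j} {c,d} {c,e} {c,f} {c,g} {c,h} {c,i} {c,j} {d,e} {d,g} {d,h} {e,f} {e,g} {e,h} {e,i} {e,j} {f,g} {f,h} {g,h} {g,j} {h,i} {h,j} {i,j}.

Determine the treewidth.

4

A width-4 tree decomposition is:
Bags: B1 = {c, e, h, i, j}  B2 = {c, e, g, h, j}  B3 = {a, c, h, i, j}  B4 = {b, c, e, i, j}  B5 = {c, d, e, g, h}  B6 = {c, e, f, g, h}
Tree: B1–B2, B1–B3, B1–B4, B2–B5, B2–B6
Each bag holds 5 vertices, so the decomposition has width 4, which upper-bounds the treewidth. For the lower bound, the 5 vertices {c, d, e, g, h} are pairwise adjacent, and any tree decomposition puts a clique entirely inside one bag — forcing width ≥ 4. Therefore the treewidth is 4.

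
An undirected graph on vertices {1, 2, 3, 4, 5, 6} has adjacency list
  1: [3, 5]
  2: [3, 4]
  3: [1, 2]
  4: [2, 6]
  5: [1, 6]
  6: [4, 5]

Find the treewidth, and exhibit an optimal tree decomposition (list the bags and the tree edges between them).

Each bag holds 3 vertices, so the decomposition has width 2, which upper-bounds the treewidth. Since 6–4–2–3–1–5–6 is a cycle in G, G is not acyclic. Forests are exactly the graphs of treewidth ≤ 1, so tw(G) ≥ 2. Hence tw(G) = 2 exactly.

Treewidth 2.
One such decomposition:
Bags: B1 = {2, 4, 6}  B2 = {2, 3, 6}  B3 = {1, 3, 6}  B4 = {1, 5, 6}
Tree: B1–B2, B2–B3, B3–B4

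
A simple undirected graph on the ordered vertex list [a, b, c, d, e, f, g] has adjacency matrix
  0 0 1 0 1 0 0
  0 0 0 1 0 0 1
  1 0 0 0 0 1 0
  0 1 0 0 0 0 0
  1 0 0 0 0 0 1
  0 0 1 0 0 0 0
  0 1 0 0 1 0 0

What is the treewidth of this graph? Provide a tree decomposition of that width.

Every bag has size at most 2, so the width is 2 − 1 = 1 and tw(G) ≤ 1. Any graph with an edge has treewidth ≥ 1, and G has the edge d–b. Combining the bounds, tw(G) = 1.

Treewidth 1.
Bags: B1 = {b, d}  B2 = {b, g}  B3 = {e, g}  B4 = {a, e}  B5 = {a, c}  B6 = {c, f}
Tree: B1–B2, B2–B3, B3–B4, B4–B5, B5–B6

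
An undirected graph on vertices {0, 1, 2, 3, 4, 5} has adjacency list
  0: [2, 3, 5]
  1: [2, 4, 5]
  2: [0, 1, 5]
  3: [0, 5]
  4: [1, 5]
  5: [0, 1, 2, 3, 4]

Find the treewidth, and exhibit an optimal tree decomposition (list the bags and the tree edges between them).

Treewidth 2.
One such decomposition:
Bags: B1 = {1, 4, 5}  B2 = {1, 2, 5}  B3 = {0, 2, 5}  B4 = {0, 3, 5}
Tree: B1–B2, B2–B3, B3–B4

Each bag holds 3 vertices, so the decomposition has width 2, which upper-bounds the treewidth. Conversely, {0, 2, 5} is a clique of size 3, and the vertices of any clique must share a bag in every tree decomposition; so some bag has ≥ 3 vertices and tw(G) ≥ 2. Hence tw(G) = 2 exactly.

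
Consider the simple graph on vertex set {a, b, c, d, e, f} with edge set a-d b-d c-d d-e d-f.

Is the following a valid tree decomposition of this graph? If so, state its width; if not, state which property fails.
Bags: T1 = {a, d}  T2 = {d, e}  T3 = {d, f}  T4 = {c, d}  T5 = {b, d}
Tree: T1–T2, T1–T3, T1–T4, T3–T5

Vertex coverage: the bags together contain {a, b, c, d, e, f}, the full vertex set. Edge coverage: each edge of G has both endpoints in at least one bag. Running intersection: for every vertex, the bags containing it form a connected subtree. All three properties hold, so this is a valid tree decomposition of width max|bag| − 1 = 1, and hence tw(G) ≤ 1.

Yes; width 1.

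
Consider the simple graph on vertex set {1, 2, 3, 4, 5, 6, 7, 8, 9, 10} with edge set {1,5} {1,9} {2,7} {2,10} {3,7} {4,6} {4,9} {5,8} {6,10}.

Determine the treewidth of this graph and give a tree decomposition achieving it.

Every bag has size at most 2, so the width is 2 − 1 = 1 and tw(G) ≤ 1. Since G has at least one edge (e.g. 3–7), it is not an edgeless graph, so tw(G) ≥ 1. Combining the bounds, tw(G) = 1.

Treewidth 1.
One such decomposition:
Bags: B1 = {3, 7}  B2 = {2, 7}  B3 = {2, 10}  B4 = {6, 10}  B5 = {4, 6}  B6 = {4, 9}  B7 = {1, 9}  B8 = {1, 5}  B9 = {5, 8}
Tree: B1–B2, B2–B3, B3–B4, B4–B5, B5–B6, B6–B7, B7–B8, B8–B9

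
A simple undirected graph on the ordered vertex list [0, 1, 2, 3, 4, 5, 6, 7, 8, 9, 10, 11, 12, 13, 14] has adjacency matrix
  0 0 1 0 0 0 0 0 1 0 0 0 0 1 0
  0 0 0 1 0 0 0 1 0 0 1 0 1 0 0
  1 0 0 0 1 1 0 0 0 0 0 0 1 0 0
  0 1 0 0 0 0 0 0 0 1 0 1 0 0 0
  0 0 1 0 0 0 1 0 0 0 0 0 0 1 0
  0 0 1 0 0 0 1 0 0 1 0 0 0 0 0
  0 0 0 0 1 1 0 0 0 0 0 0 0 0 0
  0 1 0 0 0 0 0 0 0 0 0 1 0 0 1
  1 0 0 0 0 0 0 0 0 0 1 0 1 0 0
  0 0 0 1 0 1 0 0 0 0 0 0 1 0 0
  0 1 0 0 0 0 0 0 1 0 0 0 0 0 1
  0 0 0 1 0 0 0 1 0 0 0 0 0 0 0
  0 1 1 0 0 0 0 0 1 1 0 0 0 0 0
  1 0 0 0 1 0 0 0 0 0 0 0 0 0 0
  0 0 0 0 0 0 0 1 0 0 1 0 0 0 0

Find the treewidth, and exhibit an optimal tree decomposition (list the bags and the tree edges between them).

Treewidth 3.
Bags: B1 = {7, 10, 11, 14}  B2 = {1, 7, 10, 11}  B3 = {1, 3, 10, 11}  B4 = {1, 3, 8, 10}  B5 = {1, 3, 8, 12}  B6 = {3, 8, 9, 12}  B7 = {0, 8, 9, 12}  B8 = {0, 2, 9, 12}  B9 = {0, 2, 5, 9}  B10 = {0, 2, 5, 13}  B11 = {2, 4, 5, 13}  B12 = {4, 5, 6, 13}
Tree: B1–B2, B2–B3, B3–B4, B4–B5, B5–B6, B6–B7, B7–B8, B8–B9, B9–B10, B10–B11, B11–B12

Every bag has size at most 4, so the width is 4 − 1 = 3 and tw(G) ≤ 3. For the lower bound: the 4 vertex sets {7,11,14}, {10}, {1}, {3,8,9,12} are disjoint, each induces a connected subgraph, and every pair is joined by at least one edge of G. Contracting each set to a single vertex therefore yields K_{4} as a minor, and since treewidth is minor-monotone, tw(G) ≥ tw(K_{4}) = 3. Hence tw(G) = 3 exactly.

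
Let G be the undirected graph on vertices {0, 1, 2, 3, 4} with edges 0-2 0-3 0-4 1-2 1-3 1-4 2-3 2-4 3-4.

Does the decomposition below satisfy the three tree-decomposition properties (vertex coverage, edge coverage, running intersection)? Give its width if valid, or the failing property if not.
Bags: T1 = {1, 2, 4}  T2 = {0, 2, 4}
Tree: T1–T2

A tree decomposition must satisfy three properties: every vertex lies in some bag; for every edge, both endpoints lie together in some bag; and for every vertex, the bags containing it form a connected subtree. Here vertex 3 appears in no bag, so the decomposition is invalid.

No — vertex 3 appears in no bag.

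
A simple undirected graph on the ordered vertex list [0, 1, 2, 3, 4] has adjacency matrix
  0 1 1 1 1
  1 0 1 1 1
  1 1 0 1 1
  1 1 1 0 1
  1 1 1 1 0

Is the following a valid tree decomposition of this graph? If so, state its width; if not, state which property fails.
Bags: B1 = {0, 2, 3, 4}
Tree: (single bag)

A tree decomposition must satisfy three properties: every vertex lies in some bag; for every edge, both endpoints lie together in some bag; and for every vertex, the bags containing it form a connected subtree. Here vertex 1 appears in no bag, so the decomposition is invalid.

No — vertex 1 appears in no bag.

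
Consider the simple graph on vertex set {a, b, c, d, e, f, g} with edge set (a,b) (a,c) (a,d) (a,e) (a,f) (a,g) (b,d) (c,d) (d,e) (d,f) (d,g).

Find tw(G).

2

A width-2 tree decomposition is:
Bags: B1 = {a, d, f}  B2 = {a, b, d}  B3 = {a, d, g}  B4 = {a, d, e}  B5 = {a, c, d}
Tree: B1–B2, B1–B3, B2–B4, B3–B5
Every bag has size at most 3, so the width is 3 − 1 = 2 and tw(G) ≤ 2. On the other hand G contains the 3-clique {a, d, f}. A clique must lie in a single bag of any decomposition, so no decomposition can have width below 2. Therefore the treewidth is 2.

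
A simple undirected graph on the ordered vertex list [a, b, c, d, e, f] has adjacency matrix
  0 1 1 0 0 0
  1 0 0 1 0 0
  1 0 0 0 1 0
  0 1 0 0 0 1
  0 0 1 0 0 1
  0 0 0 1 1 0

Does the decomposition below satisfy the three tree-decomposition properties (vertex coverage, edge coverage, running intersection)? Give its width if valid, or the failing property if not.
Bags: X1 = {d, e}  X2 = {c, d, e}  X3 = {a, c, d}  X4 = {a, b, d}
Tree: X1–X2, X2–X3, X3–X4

No — vertex f appears in no bag.

A tree decomposition must satisfy three properties: every vertex lies in some bag; for every edge, both endpoints lie together in some bag; and for every vertex, the bags containing it form a connected subtree. Here vertex f appears in no bag, so the decomposition is invalid.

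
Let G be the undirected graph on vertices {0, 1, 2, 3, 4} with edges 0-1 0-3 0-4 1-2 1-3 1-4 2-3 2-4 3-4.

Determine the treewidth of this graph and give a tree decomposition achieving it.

Treewidth 3.
Bags: B1 = {0, 1, 3, 4}  B2 = {1, 2, 3, 4}
Tree: B1–B2

Each bag holds 4 vertices, so the decomposition has width 3, which upper-bounds the treewidth. For the lower bound, the 4 vertices {0, 1, 3, 4} are pairwise adjacent, and any tree decomposition puts a clique entirely inside one bag — forcing width ≥ 3. The upper and lower bounds meet at 3, so that is the treewidth.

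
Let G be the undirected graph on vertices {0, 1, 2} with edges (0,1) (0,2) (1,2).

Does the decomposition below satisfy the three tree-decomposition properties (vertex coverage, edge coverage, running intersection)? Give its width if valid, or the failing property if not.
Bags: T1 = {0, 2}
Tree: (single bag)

A tree decomposition must satisfy three properties: every vertex lies in some bag; for every edge, both endpoints lie together in some bag; and for every vertex, the bags containing it form a connected subtree. Here vertex 1 appears in no bag, so the decomposition is invalid.

No — vertex 1 appears in no bag.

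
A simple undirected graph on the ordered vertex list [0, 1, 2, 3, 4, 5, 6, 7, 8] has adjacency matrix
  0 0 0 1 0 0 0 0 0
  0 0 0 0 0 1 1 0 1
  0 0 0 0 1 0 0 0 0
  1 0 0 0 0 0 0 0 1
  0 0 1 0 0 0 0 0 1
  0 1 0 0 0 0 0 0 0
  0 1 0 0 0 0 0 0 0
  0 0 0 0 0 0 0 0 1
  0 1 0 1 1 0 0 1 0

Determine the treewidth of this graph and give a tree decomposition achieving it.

Each bag holds 2 vertices, so the decomposition has width 1, which upper-bounds the treewidth. G has an edge, so its treewidth is at least 1. Therefore the treewidth is 1.

Treewidth 1.
Bags: B1 = {3, 8}  B2 = {1, 8}  B3 = {1, 5}  B4 = {7, 8}  B5 = {1, 6}  B6 = {0, 3}  B7 = {4, 8}  B8 = {2, 4}
Tree: B1–B2, B2–B3, B2–B4, B2–B5, B1–B6, B1–B7, B7–B8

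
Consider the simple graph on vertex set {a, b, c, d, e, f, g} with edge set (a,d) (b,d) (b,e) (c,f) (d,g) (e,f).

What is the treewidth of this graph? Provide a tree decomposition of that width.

Treewidth 1.
Bags: B1 = {b, d}  B2 = {b, e}  B3 = {e, f}  B4 = {d, g}  B5 = {a, d}  B6 = {c, f}
Tree: B1–B2, B2–B3, B1–B4, B4–B5, B3–B6

Every bag has size at most 2, so the width is 2 − 1 = 1 and tw(G) ≤ 1. Any graph with an edge has treewidth ≥ 1, and G has the edge b–d. The upper and lower bounds meet at 1, so that is the treewidth.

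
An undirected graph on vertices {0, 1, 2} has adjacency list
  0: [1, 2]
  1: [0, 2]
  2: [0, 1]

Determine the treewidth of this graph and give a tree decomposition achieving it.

With just one bag of size 3, the width is 3 − 1 = 2, so tw(G) ≤ 2. On the other hand G contains the 3-clique {0, 1, 2}. A clique must lie in a single bag of any decomposition, so no decomposition can have width below 2. Hence tw(G) = 2 exactly.

Treewidth 2.
One optimal decomposition is:
Bags: B1 = {0, 1, 2}
Tree: (single bag)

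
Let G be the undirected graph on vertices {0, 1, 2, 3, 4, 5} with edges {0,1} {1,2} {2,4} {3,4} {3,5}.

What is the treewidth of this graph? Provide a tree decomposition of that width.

Treewidth 1.
One optimal decomposition is:
Bags: B1 = {0, 1}  B2 = {1, 2}  B3 = {2, 4}  B4 = {3, 4}  B5 = {3, 5}
Tree: B1–B2, B2–B3, B3–B4, B4–B5

Each bag holds 2 vertices, so the decomposition has width 1, which upper-bounds the treewidth. G has an edge, so its treewidth is at least 1. The upper and lower bounds meet at 1, so that is the treewidth.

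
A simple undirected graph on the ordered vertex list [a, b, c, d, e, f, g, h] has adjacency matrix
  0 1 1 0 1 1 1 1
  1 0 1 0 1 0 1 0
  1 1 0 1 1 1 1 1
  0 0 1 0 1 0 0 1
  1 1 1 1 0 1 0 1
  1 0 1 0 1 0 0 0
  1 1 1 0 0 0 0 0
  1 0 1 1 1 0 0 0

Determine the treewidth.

3

A width-3 tree decomposition is:
Bags: B1 = {a, c, e, h}  B2 = {a, b, c, e}  B3 = {a, c, e, f}  B4 = {a, b, c, g}  B5 = {c, d, e, h}
Tree: B1–B2, B1–B3, B2–B4, B1–B5
The largest bag has 4 vertices, giving width 3; this decomposition certifies tw(G) ≤ 3. Conversely, {c, d, e, h} is a clique of size 4, and the vertices of any clique must share a bag in every tree decomposition; so some bag has ≥ 4 vertices and tw(G) ≥ 3. Hence tw(G) = 3 exactly.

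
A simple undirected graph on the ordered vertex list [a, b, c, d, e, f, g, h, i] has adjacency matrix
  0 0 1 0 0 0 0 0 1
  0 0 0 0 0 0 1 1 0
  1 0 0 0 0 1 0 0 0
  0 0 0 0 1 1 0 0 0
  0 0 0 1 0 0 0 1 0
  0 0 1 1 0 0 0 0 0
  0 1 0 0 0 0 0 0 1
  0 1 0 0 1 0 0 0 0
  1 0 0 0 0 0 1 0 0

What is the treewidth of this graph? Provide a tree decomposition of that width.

Each bag holds 3 vertices, so the decomposition has width 2, which upper-bounds the treewidth. Since f–d–e–h–b–g–i–a–c–f is a cycle in G, G is not acyclic. Forests are exactly the graphs of treewidth ≤ 1, so tw(G) ≥ 2. Therefore the treewidth is 2.

Treewidth 2.
Bags: B1 = {d, e, f}  B2 = {e, f, h}  B3 = {b, f, h}  B4 = {b, f, g}  B5 = {f, g, i}  B6 = {a, f, i}  B7 = {a, c, f}
Tree: B1–B2, B2–B3, B3–B4, B4–B5, B5–B6, B6–B7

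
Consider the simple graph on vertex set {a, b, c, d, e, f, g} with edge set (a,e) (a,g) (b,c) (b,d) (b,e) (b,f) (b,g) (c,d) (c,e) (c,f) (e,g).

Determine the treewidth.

2

A width-2 tree decomposition is:
Bags: B1 = {b, e, g}  B2 = {a, e, g}  B3 = {b, c, e}  B4 = {b, c, d}  B5 = {b, c, f}
Tree: B1–B2, B1–B3, B3–B4, B4–B5
The largest bag has 3 vertices, giving width 2; this decomposition certifies tw(G) ≤ 2. On the other hand G contains the 3-clique {a, e, g}. A clique must lie in a single bag of any decomposition, so no decomposition can have width below 2. The upper and lower bounds meet at 2, so that is the treewidth.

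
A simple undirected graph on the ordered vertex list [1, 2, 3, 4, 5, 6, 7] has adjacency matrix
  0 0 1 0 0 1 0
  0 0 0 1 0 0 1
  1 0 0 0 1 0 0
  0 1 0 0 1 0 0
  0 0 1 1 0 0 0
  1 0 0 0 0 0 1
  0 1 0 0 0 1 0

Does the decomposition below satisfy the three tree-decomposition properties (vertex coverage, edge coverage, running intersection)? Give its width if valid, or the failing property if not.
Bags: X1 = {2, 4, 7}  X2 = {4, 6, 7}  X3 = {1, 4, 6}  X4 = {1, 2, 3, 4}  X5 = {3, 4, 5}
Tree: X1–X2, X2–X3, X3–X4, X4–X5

No — bags containing vertex 2 are not connected in the tree.

A tree decomposition must satisfy three properties: every vertex lies in some bag; for every edge, both endpoints lie together in some bag; and for every vertex, the bags containing it form a connected subtree. Here bags containing vertex 2 are not connected in the tree, so the decomposition is invalid.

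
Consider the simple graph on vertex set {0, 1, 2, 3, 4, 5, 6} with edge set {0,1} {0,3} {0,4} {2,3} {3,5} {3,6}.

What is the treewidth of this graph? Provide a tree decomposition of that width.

Treewidth 1.
Bags: B1 = {2, 3}  B2 = {3, 5}  B3 = {0, 3}  B4 = {0, 1}  B5 = {3, 6}  B6 = {0, 4}
Tree: B1–B2, B1–B3, B3–B4, B3–B5, B4–B6

Every bag has size at most 2, so the width is 2 − 1 = 1 and tw(G) ≤ 1. G has an edge, so its treewidth is at least 1. Combining the bounds, tw(G) = 1.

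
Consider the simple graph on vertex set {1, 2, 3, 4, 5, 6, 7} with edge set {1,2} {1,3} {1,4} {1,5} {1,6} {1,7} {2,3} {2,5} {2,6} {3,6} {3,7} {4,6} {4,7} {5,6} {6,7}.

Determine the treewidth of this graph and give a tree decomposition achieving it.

The largest bag has 4 vertices, giving width 3; this decomposition certifies tw(G) ≤ 3. On the other hand G contains the 4-clique {1, 2, 3, 6}. A clique must lie in a single bag of any decomposition, so no decomposition can have width below 3. Combining the bounds, tw(G) = 3.

Treewidth 3.
One optimal decomposition is:
Bags: B1 = {1, 3, 6, 7}  B2 = {1, 4, 6, 7}  B3 = {1, 2, 3, 6}  B4 = {1, 2, 5, 6}
Tree: B1–B2, B1–B3, B3–B4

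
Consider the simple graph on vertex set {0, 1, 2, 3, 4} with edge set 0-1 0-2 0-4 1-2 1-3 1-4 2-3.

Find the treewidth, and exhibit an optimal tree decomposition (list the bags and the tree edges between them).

Treewidth 2.
One such decomposition:
Bags: B1 = {0, 1, 2}  B2 = {1, 2, 3}  B3 = {0, 1, 4}
Tree: B1–B2, B1–B3

Each bag holds 3 vertices, so the decomposition has width 2, which upper-bounds the treewidth. For the lower bound, the 3 vertices {0, 1, 2} are pairwise adjacent, and any tree decomposition puts a clique entirely inside one bag — forcing width ≥ 2. Therefore the treewidth is 2.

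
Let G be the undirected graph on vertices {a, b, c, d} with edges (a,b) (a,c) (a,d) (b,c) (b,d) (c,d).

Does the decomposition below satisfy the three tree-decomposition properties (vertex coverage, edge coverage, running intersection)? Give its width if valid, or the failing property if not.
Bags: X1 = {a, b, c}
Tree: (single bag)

No — vertex d appears in no bag.

A tree decomposition must satisfy three properties: every vertex lies in some bag; for every edge, both endpoints lie together in some bag; and for every vertex, the bags containing it form a connected subtree. Here vertex d appears in no bag, so the decomposition is invalid.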